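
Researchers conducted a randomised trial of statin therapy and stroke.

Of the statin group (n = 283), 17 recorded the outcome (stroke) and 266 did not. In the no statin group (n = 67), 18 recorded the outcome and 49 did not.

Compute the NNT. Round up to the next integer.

5

Risk in treated group = 17/283 = 0.06007; risk in control = 18/67 = 0.26866.
Absolute risk reduction = 0.26866 − 0.06007 = 0.20859
NNT = 1 / ARR = 1 / 0.20859 = 4.794 → round up → 5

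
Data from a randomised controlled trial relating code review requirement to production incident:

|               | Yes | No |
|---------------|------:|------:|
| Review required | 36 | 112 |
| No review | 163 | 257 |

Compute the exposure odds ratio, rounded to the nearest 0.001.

Cells: a = 36, b = 112, c = 163, d = 257.
OR = (a·d)/(b·c) = (36 × 257) / (112 × 163) = 9252 / 18256 = 0.50679
Exposure is associated with lower odds of production incident (OR = 0.51 < 1).

0.507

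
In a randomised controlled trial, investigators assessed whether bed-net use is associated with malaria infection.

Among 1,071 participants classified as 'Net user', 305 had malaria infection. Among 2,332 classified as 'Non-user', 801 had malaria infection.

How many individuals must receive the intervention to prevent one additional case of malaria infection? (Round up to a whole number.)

18

Risk in treated group = 305/1071 = 0.28478; risk in control = 801/2332 = 0.34348.
Absolute risk reduction = 0.34348 − 0.28478 = 0.05870
NNT = 1 / ARR = 1 / 0.05870 = 17.035 → round up → 18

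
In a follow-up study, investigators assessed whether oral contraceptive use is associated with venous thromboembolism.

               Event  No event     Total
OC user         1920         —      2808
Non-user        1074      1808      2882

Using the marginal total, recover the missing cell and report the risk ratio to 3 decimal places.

1.835

The missing cell is in the exposed row: 2808 − 1920 = 888.
So a = 1920, b = 888, c = 1074, d = 1808.
RR = [a/(a+b)] / [c/(c+d)] = (1920/2808) / (1074/2882) = 0.68376/0.37266 = 1.83482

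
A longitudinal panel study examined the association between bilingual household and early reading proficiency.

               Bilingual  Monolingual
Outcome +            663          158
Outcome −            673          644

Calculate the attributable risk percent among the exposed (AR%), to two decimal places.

60.30

Reading the table with exposure as columns: a = 663 (Bilingual, case), b = 673 (Bilingual, non-case), c = 158 (Monolingual, case), d = 644.
Risk in exposed = 663/1336 = 0.49626; risk in unexposed = 158/802 = 0.19701.
RR = 0.49626/0.19701 = 2.51898
AR% = (RR − 1)/RR × 100 = (2.51898 − 1)/2.51898 × 100 = 60.3014%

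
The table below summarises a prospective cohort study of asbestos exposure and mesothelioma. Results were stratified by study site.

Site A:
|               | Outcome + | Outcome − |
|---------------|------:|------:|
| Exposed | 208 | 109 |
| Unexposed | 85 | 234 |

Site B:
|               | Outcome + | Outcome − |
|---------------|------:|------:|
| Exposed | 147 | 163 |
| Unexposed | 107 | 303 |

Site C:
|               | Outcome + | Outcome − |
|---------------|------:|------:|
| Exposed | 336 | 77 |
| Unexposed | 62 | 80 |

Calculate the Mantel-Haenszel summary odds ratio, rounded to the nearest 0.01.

OR_MH = Σ(aᵢdᵢ/nᵢ) / Σ(bᵢcᵢ/nᵢ), where nᵢ is the stratum total.
Stratum 1 (Site A): n = 636; a·d/n = 208·234/636 = 76.5283; b·c/n = 109·85/636 = 14.5676
Stratum 2 (Site B): n = 720; a·d/n = 147·303/720 = 61.8625; b·c/n = 163·107/720 = 24.2236
Stratum 3 (Site C): n = 555; a·d/n = 336·80/555 = 48.4324; b·c/n = 77·62/555 = 8.6018
OR_MH = (76.5283 + 61.8625 + 48.4324) / (14.5676 + 24.2236 + 8.6018) = 186.8232 / 47.3930 = 3.94200

3.94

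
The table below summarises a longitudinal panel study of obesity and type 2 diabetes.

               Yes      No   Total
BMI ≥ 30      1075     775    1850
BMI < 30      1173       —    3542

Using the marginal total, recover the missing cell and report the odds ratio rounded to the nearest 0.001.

2.801

The missing cell is in the unexposed row: 3542 − 1173 = 2369.
So a = 1075, b = 775, c = 1173, d = 2369.
OR = (a·d)/(b·c) = (1075 × 2369) / (775 × 1173) = 2546675 / 909075 = 2.80139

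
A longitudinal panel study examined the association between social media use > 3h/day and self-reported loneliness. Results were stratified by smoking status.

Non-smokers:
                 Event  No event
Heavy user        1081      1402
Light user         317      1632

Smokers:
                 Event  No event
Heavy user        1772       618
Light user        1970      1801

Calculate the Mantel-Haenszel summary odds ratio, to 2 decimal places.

OR_MH = Σ(aᵢdᵢ/nᵢ) / Σ(bᵢcᵢ/nᵢ), where nᵢ is the stratum total.
Stratum 1 (Non-smokers): n = 4432; a·d/n = 1081·1632/4432 = 398.0578; b·c/n = 1402·317/4432 = 100.2784
Stratum 2 (Smokers): n = 6161; a·d/n = 1772·1801/6161 = 517.9958; b·c/n = 618·1970/6161 = 197.6075
OR_MH = (398.0578 + 517.9958) / (100.2784 + 197.6075) = 916.0535 / 297.8860 = 3.07518

3.08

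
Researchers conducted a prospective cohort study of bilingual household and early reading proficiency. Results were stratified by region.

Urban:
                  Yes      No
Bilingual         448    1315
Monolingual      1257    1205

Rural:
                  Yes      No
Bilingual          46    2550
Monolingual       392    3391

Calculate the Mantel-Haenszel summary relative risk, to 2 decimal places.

0.42

RR_MH = Σ(aᵢ·n₀ᵢ/nᵢ) / Σ(cᵢ·n₁ᵢ/nᵢ), with n₁ᵢ = aᵢ+bᵢ (exposed), n₀ᵢ = cᵢ+dᵢ (unexposed), nᵢ = n₁ᵢ+n₀ᵢ.
Stratum 1 (Urban): n₁ = 1763, n₀ = 2462, n = 4225; a·n₀/n = 448·2462/4225 = 261.0594; c·n₁/n = 1257·1763/4225 = 524.5186
Stratum 2 (Rural): n₁ = 2596, n₀ = 3783, n = 6379; a·n₀/n = 46·3783/6379 = 27.2798; c·n₁/n = 392·2596/6379 = 159.5285
RR_MH = (261.0594 + 27.2798) / (524.5186 + 159.5285) = 288.3392 / 684.0470 = 0.42152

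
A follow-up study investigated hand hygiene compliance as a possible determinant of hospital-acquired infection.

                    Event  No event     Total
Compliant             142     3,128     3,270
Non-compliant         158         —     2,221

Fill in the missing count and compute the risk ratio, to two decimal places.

The missing cell is in the unexposed row: 2221 − 158 = 2063.
So a = 142, b = 3128, c = 158, d = 2063.
RR = [a/(a+b)] / [c/(c+d)] = (142/3270) / (158/2221) = 0.04343/0.07114 = 0.61042

0.61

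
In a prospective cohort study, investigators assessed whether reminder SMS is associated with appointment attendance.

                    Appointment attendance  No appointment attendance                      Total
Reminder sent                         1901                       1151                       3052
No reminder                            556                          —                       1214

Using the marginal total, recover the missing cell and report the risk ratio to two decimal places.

The missing cell is in the unexposed row: 1214 − 556 = 658.
So a = 1901, b = 1151, c = 556, d = 658.
RR = [a/(a+b)] / [c/(c+d)] = (1901/3052) / (556/1214) = 0.62287/0.45799 = 1.36001

1.36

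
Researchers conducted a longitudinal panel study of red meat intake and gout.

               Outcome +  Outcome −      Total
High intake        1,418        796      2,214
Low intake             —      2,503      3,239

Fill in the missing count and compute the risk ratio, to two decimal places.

2.82

The missing cell is in the unexposed row: 3239 − 2503 = 736.
So a = 1418, b = 796, c = 736, d = 2503.
RR = [a/(a+b)] / [c/(c+d)] = (1418/2214) / (736/3239) = 0.64047/0.22723 = 2.81859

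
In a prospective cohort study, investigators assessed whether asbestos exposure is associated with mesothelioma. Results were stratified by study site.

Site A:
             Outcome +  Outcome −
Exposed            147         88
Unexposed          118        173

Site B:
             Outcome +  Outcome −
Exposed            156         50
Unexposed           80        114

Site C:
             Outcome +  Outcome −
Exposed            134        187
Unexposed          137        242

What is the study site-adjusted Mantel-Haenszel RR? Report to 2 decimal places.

1.46

RR_MH = Σ(aᵢ·n₀ᵢ/nᵢ) / Σ(cᵢ·n₁ᵢ/nᵢ), with n₁ᵢ = aᵢ+bᵢ (exposed), n₀ᵢ = cᵢ+dᵢ (unexposed), nᵢ = n₁ᵢ+n₀ᵢ.
Stratum 1 (Site A): n₁ = 235, n₀ = 291, n = 526; a·n₀/n = 147·291/526 = 81.3251; c·n₁/n = 118·235/526 = 52.7186
Stratum 2 (Site B): n₁ = 206, n₀ = 194, n = 400; a·n₀/n = 156·194/400 = 75.6600; c·n₁/n = 80·206/400 = 41.2000
Stratum 3 (Site C): n₁ = 321, n₀ = 379, n = 700; a·n₀/n = 134·379/700 = 72.5514; c·n₁/n = 137·321/700 = 62.8243
RR_MH = (81.3251 + 75.6600 + 72.5514) / (52.7186 + 41.2000 + 62.8243) = 229.5365 / 156.7429 = 1.46441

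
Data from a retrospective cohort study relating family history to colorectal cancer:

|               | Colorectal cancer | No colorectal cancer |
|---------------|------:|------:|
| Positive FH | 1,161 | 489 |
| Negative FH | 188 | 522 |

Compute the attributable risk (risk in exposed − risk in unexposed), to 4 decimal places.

Cells: a = 1161, b = 489, c = 188, d = 522.
Risk in exposed = 1161/1650 = 0.703636; risk in unexposed = 188/710 = 0.264789.
Risk difference = 0.703636 − 0.264789 = 0.438848

0.4388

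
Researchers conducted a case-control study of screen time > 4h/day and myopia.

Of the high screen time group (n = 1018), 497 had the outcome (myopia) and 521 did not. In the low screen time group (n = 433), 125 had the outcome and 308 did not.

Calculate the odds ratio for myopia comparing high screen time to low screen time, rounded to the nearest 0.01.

From the description: a = 497, b = 521, c = 125, d = 308.
OR = (a·d)/(b·c) = (497 × 308) / (521 × 125) = 153076 / 65125 = 2.35050
The odds of myopia are about 2.35 times as high in the high screen time group.

2.35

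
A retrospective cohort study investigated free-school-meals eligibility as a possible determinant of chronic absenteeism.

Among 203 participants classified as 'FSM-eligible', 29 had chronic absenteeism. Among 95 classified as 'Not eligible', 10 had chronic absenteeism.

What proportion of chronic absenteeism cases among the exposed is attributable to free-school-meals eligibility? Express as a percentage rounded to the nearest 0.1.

26.3

From the description: a = 29, b = 174, c = 10, d = 85.
Risk in exposed = 29/203 = 0.14286; risk in unexposed = 10/95 = 0.10526.
RR = 0.14286/0.10526 = 1.35714
AR% = (RR − 1)/RR × 100 = (1.35714 − 1)/1.35714 × 100 = 26.3158%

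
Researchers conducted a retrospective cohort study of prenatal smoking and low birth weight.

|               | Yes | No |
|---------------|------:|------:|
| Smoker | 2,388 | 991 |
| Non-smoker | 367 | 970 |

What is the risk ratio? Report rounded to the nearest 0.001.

Cells: a = 2388, b = 991, c = 367, d = 970.
Risk in exposed = 2388/3379 = 0.70672; risk in unexposed = 367/1337 = 0.27450.
RR = 0.70672 / 0.27450 = 2.57461
The risk among the exposed is 2.57 times that among the unexposed.

2.575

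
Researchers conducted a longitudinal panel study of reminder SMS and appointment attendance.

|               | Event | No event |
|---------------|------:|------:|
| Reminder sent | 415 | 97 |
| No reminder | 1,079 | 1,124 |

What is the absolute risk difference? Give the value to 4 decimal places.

0.3208

Cells: a = 415, b = 97, c = 1079, d = 1124.
Risk in exposed = 415/512 = 0.810547; risk in unexposed = 1079/2203 = 0.489787.
Risk difference = 0.810547 − 0.489787 = 0.320760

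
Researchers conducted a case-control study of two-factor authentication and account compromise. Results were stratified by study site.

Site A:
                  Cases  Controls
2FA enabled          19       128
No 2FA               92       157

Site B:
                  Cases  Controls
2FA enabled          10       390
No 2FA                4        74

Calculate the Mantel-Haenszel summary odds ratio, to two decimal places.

OR_MH = Σ(aᵢdᵢ/nᵢ) / Σ(bᵢcᵢ/nᵢ), where nᵢ is the stratum total.
Stratum 1 (Site A): n = 396; a·d/n = 19·157/396 = 7.5328; b·c/n = 128·92/396 = 29.7374
Stratum 2 (Site B): n = 478; a·d/n = 10·74/478 = 1.5481; b·c/n = 390·4/478 = 3.2636
OR_MH = (7.5328 + 1.5481) / (29.7374 + 3.2636) = 9.0809 / 33.0010 = 0.27517

0.28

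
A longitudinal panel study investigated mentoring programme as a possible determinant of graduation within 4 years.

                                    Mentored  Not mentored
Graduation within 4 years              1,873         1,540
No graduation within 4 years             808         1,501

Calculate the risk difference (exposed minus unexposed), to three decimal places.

0.192

Reading the table with exposure as columns: a = 1873 (Mentored, case), b = 808 (Mentored, non-case), c = 1540 (Not mentored, case), d = 1501.
Risk in exposed = 1873/2681 = 0.698620; risk in unexposed = 1540/3041 = 0.506412.
Risk difference = 0.698620 − 0.506412 = 0.192208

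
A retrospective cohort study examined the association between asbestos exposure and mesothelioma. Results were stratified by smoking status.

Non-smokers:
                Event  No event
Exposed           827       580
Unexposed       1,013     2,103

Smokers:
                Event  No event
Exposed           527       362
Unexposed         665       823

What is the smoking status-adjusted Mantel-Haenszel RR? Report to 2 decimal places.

1.60

RR_MH = Σ(aᵢ·n₀ᵢ/nᵢ) / Σ(cᵢ·n₁ᵢ/nᵢ), with n₁ᵢ = aᵢ+bᵢ (exposed), n₀ᵢ = cᵢ+dᵢ (unexposed), nᵢ = n₁ᵢ+n₀ᵢ.
Stratum 1 (Non-smokers): n₁ = 1407, n₀ = 3116, n = 4523; a·n₀/n = 827·3116/4523 = 569.7396; c·n₁/n = 1013·1407/4523 = 315.1207
Stratum 2 (Smokers): n₁ = 889, n₀ = 1488, n = 2377; a·n₀/n = 527·1488/2377 = 329.9016; c·n₁/n = 665·889/2377 = 248.7106
RR_MH = (569.7396 + 329.9016) / (315.1207 + 248.7106) = 899.6411 / 563.8313 = 1.59559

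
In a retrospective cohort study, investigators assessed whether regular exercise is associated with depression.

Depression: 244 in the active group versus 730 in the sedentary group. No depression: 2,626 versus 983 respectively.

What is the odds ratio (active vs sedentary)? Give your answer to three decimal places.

From the description: a = 244, b = 2626, c = 730, d = 983.
OR = (a·d)/(b·c) = (244 × 983) / (2626 × 730) = 239852 / 1916980 = 0.12512
Exposure is associated with lower odds of depression (OR = 0.13 < 1).

0.125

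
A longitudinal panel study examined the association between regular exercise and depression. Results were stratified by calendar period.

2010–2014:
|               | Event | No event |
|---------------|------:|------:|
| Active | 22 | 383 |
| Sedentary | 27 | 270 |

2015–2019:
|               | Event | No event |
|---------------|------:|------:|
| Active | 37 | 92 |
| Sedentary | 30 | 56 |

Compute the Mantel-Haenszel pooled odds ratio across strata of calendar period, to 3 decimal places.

0.657

OR_MH = Σ(aᵢdᵢ/nᵢ) / Σ(bᵢcᵢ/nᵢ), where nᵢ is the stratum total.
Stratum 1 (2010–2014): n = 702; a·d/n = 22·270/702 = 8.4615; b·c/n = 383·27/702 = 14.7308
Stratum 2 (2015–2019): n = 215; a·d/n = 37·56/215 = 9.6372; b·c/n = 92·30/215 = 12.8372
OR_MH = (8.4615 + 9.6372) / (14.7308 + 12.8372) = 18.0987 / 27.5680 = 0.65651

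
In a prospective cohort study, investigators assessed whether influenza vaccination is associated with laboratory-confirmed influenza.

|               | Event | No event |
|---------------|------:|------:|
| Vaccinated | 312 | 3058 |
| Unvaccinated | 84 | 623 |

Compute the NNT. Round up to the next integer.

Risk in treated group = 312/3370 = 0.09258; risk in control = 84/707 = 0.11881.
Absolute risk reduction = 0.11881 − 0.09258 = 0.02623
NNT = 1 / ARR = 1 / 0.02623 = 38.124 → round up → 39

39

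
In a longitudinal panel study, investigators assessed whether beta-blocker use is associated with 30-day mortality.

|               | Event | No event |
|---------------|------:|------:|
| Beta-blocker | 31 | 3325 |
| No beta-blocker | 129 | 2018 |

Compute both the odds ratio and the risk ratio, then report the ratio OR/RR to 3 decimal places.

0.949

Cells: a = 31, b = 3325, c = 129, d = 2018.
OR = (31·2018)/(3325·129) = 62558/428925 = 0.14585
Risk in exposed = 31/3356 = 0.00924; risk in unexposed = 129/2147 = 0.06008; RR = 0.15374
OR/RR = 0.14585 / 0.15374 = 0.94868
The outcome is rare in both groups, so OR ≈ RR (ratio near 1).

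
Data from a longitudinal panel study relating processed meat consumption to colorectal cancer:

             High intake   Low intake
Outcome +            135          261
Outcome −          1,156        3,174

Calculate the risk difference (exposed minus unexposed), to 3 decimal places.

0.029

Reading the table with exposure as columns: a = 135 (High intake, case), b = 1156 (High intake, non-case), c = 261 (Low intake, case), d = 3174.
Risk in exposed = 135/1291 = 0.104570; risk in unexposed = 261/3435 = 0.075983.
Risk difference = 0.104570 − 0.075983 = 0.028588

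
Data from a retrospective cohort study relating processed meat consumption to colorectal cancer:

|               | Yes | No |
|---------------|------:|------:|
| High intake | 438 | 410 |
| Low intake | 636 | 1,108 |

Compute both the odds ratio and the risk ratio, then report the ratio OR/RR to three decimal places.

1.314

Cells: a = 438, b = 410, c = 636, d = 1108.
OR = (438·1108)/(410·636) = 485304/260760 = 1.86111
Risk in exposed = 438/848 = 0.51651; risk in unexposed = 636/1744 = 0.36468; RR = 1.41634
OR/RR = 1.86111 / 1.41634 = 1.31403
The outcome is not rare, so the OR lies further from 1 than the RR.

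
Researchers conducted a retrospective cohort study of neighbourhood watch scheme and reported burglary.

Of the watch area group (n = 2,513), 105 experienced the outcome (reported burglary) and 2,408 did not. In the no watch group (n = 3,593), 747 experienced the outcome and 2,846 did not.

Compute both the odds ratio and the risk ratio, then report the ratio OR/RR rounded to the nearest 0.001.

From the description: a = 105, b = 2408, c = 747, d = 2846.
OR = (105·2846)/(2408·747) = 298830/1798776 = 0.16613
Risk in exposed = 105/2513 = 0.04178; risk in unexposed = 747/3593 = 0.20790; RR = 0.20097
OR/RR = 0.16613 / 0.20097 = 0.82663
The outcome is not rare, so the OR lies further from 1 than the RR.

0.827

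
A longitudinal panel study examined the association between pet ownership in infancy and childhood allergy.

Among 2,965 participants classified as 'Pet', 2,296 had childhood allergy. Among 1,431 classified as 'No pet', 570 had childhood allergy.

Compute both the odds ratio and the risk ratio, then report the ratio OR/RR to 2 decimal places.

2.67

From the description: a = 2296, b = 669, c = 570, d = 861.
OR = (2296·861)/(669·570) = 1976856/381330 = 5.18411
Risk in exposed = 2296/2965 = 0.77437; risk in unexposed = 570/1431 = 0.39832; RR = 1.94407
OR/RR = 5.18411 / 1.94407 = 2.66663
The outcome is not rare, so the OR lies further from 1 than the RR.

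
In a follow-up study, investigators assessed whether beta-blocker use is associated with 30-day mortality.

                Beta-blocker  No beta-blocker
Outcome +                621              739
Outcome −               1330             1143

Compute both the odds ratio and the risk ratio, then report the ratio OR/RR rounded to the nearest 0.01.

0.89

Reading the table with exposure as columns: a = 621 (Beta-blocker, case), b = 1330 (Beta-blocker, non-case), c = 739 (No beta-blocker, case), d = 1143.
OR = (621·1143)/(1330·739) = 709803/982870 = 0.72217
Risk in exposed = 621/1951 = 0.31830; risk in unexposed = 739/1882 = 0.39267; RR = 0.81061
OR/RR = 0.72217 / 0.81061 = 0.89091
The outcome is not rare, so the OR lies further from 1 than the RR.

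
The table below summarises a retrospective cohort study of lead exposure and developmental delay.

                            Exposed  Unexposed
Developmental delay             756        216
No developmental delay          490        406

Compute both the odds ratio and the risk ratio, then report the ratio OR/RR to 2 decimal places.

Reading the table with exposure as columns: a = 756 (Exposed, case), b = 490 (Exposed, non-case), c = 216 (Unexposed, case), d = 406.
OR = (756·406)/(490·216) = 306936/105840 = 2.90000
Risk in exposed = 756/1246 = 0.60674; risk in unexposed = 216/622 = 0.34727; RR = 1.74719
OR/RR = 2.90000 / 1.74719 = 1.65981
The outcome is not rare, so the OR lies further from 1 than the RR.

1.66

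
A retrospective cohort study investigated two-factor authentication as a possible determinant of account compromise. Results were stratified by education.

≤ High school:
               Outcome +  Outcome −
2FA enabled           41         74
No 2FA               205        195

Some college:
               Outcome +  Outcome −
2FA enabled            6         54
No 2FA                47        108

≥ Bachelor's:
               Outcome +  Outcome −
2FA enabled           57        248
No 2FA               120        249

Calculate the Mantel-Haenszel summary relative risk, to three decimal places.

0.595

RR_MH = Σ(aᵢ·n₀ᵢ/nᵢ) / Σ(cᵢ·n₁ᵢ/nᵢ), with n₁ᵢ = aᵢ+bᵢ (exposed), n₀ᵢ = cᵢ+dᵢ (unexposed), nᵢ = n₁ᵢ+n₀ᵢ.
Stratum 1 (≤ High school): n₁ = 115, n₀ = 400, n = 515; a·n₀/n = 41·400/515 = 31.8447; c·n₁/n = 205·115/515 = 45.7767
Stratum 2 (Some college): n₁ = 60, n₀ = 155, n = 215; a·n₀/n = 6·155/215 = 4.3256; c·n₁/n = 47·60/215 = 13.1163
Stratum 3 (≥ Bachelor's): n₁ = 305, n₀ = 369, n = 674; a·n₀/n = 57·369/674 = 31.2062; c·n₁/n = 120·305/674 = 54.3027
RR_MH = (31.8447 + 4.3256 + 31.2062) / (45.7767 + 13.1163 + 54.3027) = 67.3765 / 113.1956 = 0.59522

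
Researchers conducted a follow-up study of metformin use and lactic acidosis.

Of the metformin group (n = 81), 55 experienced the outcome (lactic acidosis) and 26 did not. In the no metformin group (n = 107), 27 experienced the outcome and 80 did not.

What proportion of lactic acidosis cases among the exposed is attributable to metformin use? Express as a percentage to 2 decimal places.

62.84

From the description: a = 55, b = 26, c = 27, d = 80.
Risk in exposed = 55/81 = 0.67901; risk in unexposed = 27/107 = 0.25234.
RR = 0.67901/0.25234 = 2.69090
AR% = (RR − 1)/RR × 100 = (2.69090 − 1)/2.69090 × 100 = 62.8377%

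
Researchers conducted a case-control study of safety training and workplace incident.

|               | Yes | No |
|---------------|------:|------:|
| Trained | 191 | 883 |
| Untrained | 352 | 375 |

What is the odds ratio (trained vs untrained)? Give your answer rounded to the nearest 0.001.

Cells: a = 191, b = 883, c = 352, d = 375.
OR = (a·d)/(b·c) = (191 × 375) / (883 × 352) = 71625 / 310816 = 0.23044
Exposure is associated with lower odds of workplace incident (OR = 0.23 < 1).

0.230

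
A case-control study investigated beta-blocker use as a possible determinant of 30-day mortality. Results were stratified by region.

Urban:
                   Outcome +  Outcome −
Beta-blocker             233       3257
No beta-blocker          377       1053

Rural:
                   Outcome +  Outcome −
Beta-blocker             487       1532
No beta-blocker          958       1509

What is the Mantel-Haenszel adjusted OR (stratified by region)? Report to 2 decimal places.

0.37

OR_MH = Σ(aᵢdᵢ/nᵢ) / Σ(bᵢcᵢ/nᵢ), where nᵢ is the stratum total.
Stratum 1 (Urban): n = 4920; a·d/n = 233·1053/4920 = 49.8677; b·c/n = 3257·377/4920 = 249.5709
Stratum 2 (Rural): n = 4486; a·d/n = 487·1509/4486 = 163.8170; b·c/n = 1532·958/4486 = 327.1636
OR_MH = (49.8677 + 163.8170) / (249.5709 + 327.1636) = 213.6847 / 576.7346 = 0.37051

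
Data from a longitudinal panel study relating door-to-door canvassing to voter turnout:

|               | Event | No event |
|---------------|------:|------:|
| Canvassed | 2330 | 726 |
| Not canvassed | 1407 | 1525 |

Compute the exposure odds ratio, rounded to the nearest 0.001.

Cells: a = 2330, b = 726, c = 1407, d = 1525.
OR = (a·d)/(b·c) = (2330 × 1525) / (726 × 1407) = 3553250 / 1021482 = 3.47852
The odds of voter turnout are about 3.48 times as high in the canvassed group.

3.479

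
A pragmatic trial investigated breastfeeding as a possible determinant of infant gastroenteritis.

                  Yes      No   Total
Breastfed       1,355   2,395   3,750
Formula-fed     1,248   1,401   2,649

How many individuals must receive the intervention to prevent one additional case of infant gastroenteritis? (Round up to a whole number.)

10

Risk in treated group = 1355/3750 = 0.36133; risk in control = 1248/2649 = 0.47112.
Absolute risk reduction = 0.47112 − 0.36133 = 0.10979
NNT = 1 / ARR = 1 / 0.10979 = 9.108 → round up → 10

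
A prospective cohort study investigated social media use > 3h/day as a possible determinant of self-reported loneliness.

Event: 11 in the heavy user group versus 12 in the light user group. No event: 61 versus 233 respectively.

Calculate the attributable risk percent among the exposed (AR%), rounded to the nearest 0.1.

From the description: a = 11, b = 61, c = 12, d = 233.
Risk in exposed = 11/72 = 0.15278; risk in unexposed = 12/245 = 0.04898.
RR = 0.15278/0.04898 = 3.11921
AR% = (RR − 1)/RR × 100 = (3.11921 − 1)/3.11921 × 100 = 67.9406%

67.9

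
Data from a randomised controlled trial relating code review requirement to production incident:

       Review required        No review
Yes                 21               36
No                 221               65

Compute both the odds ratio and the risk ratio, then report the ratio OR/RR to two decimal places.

0.70

Reading the table with exposure as columns: a = 21 (Review required, case), b = 221 (Review required, non-case), c = 36 (No review, case), d = 65.
OR = (21·65)/(221·36) = 1365/7956 = 0.17157
Risk in exposed = 21/242 = 0.08678; risk in unexposed = 36/101 = 0.35644; RR = 0.24346
OR/RR = 0.17157 / 0.24346 = 0.70472
The outcome is not rare, so the OR lies further from 1 than the RR.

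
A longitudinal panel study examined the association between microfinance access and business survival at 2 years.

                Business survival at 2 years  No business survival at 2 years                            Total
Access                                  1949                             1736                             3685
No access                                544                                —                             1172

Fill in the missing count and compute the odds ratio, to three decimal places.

1.296

The missing cell is in the unexposed row: 1172 − 544 = 628.
So a = 1949, b = 1736, c = 544, d = 628.
OR = (a·d)/(b·c) = (1949 × 628) / (1736 × 544) = 1223972 / 944384 = 1.29605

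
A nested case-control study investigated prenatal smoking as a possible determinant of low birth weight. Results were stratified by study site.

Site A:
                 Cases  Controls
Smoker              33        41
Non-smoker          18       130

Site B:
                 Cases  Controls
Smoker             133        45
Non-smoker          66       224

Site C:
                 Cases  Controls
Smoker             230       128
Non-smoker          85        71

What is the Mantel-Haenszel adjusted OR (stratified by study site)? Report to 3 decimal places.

OR_MH = Σ(aᵢdᵢ/nᵢ) / Σ(bᵢcᵢ/nᵢ), where nᵢ is the stratum total.
Stratum 1 (Site A): n = 222; a·d/n = 33·130/222 = 19.3243; b·c/n = 41·18/222 = 3.3243
Stratum 2 (Site B): n = 468; a·d/n = 133·224/468 = 63.6581; b·c/n = 45·66/468 = 6.3462
Stratum 3 (Site C): n = 514; a·d/n = 230·71/514 = 31.7704; b·c/n = 128·85/514 = 21.1673
OR_MH = (19.3243 + 63.6581 + 31.7704) / (3.3243 + 6.3462 + 21.1673) = 114.7529 / 30.8378 = 3.72118

3.721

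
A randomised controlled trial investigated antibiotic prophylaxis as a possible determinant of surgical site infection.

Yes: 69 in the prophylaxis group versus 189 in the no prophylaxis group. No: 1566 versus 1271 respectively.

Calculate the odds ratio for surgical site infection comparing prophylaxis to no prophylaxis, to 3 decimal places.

From the description: a = 69, b = 1566, c = 189, d = 1271.
OR = (a·d)/(b·c) = (69 × 1271) / (1566 × 189) = 87699 / 295974 = 0.29631
Exposure is associated with lower odds of surgical site infection (OR = 0.30 < 1).

0.296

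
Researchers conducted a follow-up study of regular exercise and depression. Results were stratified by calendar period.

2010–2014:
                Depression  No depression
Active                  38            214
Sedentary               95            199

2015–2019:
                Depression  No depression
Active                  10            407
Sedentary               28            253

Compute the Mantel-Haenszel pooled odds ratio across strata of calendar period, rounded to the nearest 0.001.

OR_MH = Σ(aᵢdᵢ/nᵢ) / Σ(bᵢcᵢ/nᵢ), where nᵢ is the stratum total.
Stratum 1 (2010–2014): n = 546; a·d/n = 38·199/546 = 13.8498; b·c/n = 214·95/546 = 37.2344
Stratum 2 (2015–2019): n = 698; a·d/n = 10·253/698 = 3.6246; b·c/n = 407·28/698 = 16.3266
OR_MH = (13.8498 + 3.6246) / (37.2344 + 16.3266) = 17.4745 / 53.5611 = 0.32625

0.326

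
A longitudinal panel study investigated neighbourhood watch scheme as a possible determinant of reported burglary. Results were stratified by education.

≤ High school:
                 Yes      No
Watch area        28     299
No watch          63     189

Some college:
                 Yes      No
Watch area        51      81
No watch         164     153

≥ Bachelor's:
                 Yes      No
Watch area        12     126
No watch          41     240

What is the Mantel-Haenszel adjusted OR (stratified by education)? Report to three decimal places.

OR_MH = Σ(aᵢdᵢ/nᵢ) / Σ(bᵢcᵢ/nᵢ), where nᵢ is the stratum total.
Stratum 1 (≤ High school): n = 579; a·d/n = 28·189/579 = 9.1399; b·c/n = 299·63/579 = 32.5337
Stratum 2 (Some college): n = 449; a·d/n = 51·153/449 = 17.3786; b·c/n = 81·164/449 = 29.5857
Stratum 3 (≥ Bachelor's): n = 419; a·d/n = 12·240/419 = 6.8735; b·c/n = 126·41/419 = 12.3294
OR_MH = (9.1399 + 17.3786 + 6.8735) / (32.5337 + 29.5857 + 12.3294) = 33.3920 / 74.4488 = 0.44852

0.449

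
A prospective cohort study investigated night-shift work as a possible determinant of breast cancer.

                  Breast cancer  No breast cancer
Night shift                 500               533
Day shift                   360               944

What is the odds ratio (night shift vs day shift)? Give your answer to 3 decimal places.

2.460

Cells: a = 500, b = 533, c = 360, d = 944.
OR = (a·d)/(b·c) = (500 × 944) / (533 × 360) = 472000 / 191880 = 2.45987
The odds of breast cancer are about 2.46 times as high in the night shift group.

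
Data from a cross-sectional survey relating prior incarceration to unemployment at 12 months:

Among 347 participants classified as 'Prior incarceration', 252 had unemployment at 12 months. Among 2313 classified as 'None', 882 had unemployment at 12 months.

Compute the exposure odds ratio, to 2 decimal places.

4.30

From the description: a = 252, b = 95, c = 882, d = 1431.
OR = (a·d)/(b·c) = (252 × 1431) / (95 × 882) = 360612 / 83790 = 4.30376
The odds of unemployment at 12 months are about 4.30 times as high in the prior incarceration group.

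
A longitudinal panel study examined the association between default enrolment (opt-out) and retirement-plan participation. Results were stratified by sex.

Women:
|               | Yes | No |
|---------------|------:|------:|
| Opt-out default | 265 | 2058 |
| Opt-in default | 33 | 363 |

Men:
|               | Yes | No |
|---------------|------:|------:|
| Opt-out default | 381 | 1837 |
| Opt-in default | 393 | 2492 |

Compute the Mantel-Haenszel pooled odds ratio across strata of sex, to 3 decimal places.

OR_MH = Σ(aᵢdᵢ/nᵢ) / Σ(bᵢcᵢ/nᵢ), where nᵢ is the stratum total.
Stratum 1 (Women): n = 2719; a·d/n = 265·363/2719 = 35.3788; b·c/n = 2058·33/2719 = 24.9776
Stratum 2 (Men): n = 5103; a·d/n = 381·2492/5103 = 186.0576; b·c/n = 1837·393/5103 = 141.4738
OR_MH = (35.3788 + 186.0576) / (24.9776 + 141.4738) = 221.4364 / 166.4514 = 1.33034

1.330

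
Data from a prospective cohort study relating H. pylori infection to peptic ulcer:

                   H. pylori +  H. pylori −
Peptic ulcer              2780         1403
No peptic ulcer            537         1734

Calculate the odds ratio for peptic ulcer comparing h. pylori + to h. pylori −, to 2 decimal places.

Reading the table with exposure as columns: a = 2780 (H. pylori +, case), b = 537 (H. pylori +, non-case), c = 1403 (H. pylori −, case), d = 1734.
OR = (a·d)/(b·c) = (2780 × 1734) / (537 × 1403) = 4820520 / 753411 = 6.39826
The odds of peptic ulcer are about 6.40 times as high in the h. pylori + group.

6.40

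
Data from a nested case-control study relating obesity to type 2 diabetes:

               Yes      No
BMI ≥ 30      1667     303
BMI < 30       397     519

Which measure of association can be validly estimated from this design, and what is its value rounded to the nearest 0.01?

7.19

Cells: a = 1667, b = 303, c = 397, d = 519.
This is a nested case-control study: participants were sampled on outcome status, so risks in the source population cannot be estimated directly — relative risk is not valid here. The odds ratio is the appropriate measure.
OR = (a·d)/(b·c) = (1667 × 519) / (303 × 397) = 865173 / 120291 = 7.19233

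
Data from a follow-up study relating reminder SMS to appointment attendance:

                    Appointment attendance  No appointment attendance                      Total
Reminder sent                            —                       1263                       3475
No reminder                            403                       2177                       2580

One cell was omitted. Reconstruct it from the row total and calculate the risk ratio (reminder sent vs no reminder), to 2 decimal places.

The missing cell is in the exposed row: 3475 − 1263 = 2212.
So a = 2212, b = 1263, c = 403, d = 2177.
RR = [a/(a+b)] / [c/(c+d)] = (2212/3475) / (403/2580) = 0.63655/0.15620 = 4.07516

4.08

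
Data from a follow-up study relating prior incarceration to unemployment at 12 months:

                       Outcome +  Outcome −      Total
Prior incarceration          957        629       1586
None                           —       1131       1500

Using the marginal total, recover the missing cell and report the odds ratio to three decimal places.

4.663

The missing cell is in the unexposed row: 1500 − 1131 = 369.
So a = 957, b = 629, c = 369, d = 1131.
OR = (a·d)/(b·c) = (957 × 1131) / (629 × 369) = 1082367 / 232101 = 4.66334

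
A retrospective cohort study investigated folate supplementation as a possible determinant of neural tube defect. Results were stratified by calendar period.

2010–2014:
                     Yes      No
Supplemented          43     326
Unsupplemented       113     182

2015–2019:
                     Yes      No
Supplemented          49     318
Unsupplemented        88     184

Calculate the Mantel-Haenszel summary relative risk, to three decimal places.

RR_MH = Σ(aᵢ·n₀ᵢ/nᵢ) / Σ(cᵢ·n₁ᵢ/nᵢ), with n₁ᵢ = aᵢ+bᵢ (exposed), n₀ᵢ = cᵢ+dᵢ (unexposed), nᵢ = n₁ᵢ+n₀ᵢ.
Stratum 1 (2010–2014): n₁ = 369, n₀ = 295, n = 664; a·n₀/n = 43·295/664 = 19.1039; c·n₁/n = 113·369/664 = 62.7967
Stratum 2 (2015–2019): n₁ = 367, n₀ = 272, n = 639; a·n₀/n = 49·272/639 = 20.8576; c·n₁/n = 88·367/639 = 50.5415
RR_MH = (19.1039 + 20.8576) / (62.7967 + 50.5415) = 39.9615 / 113.3382 = 0.35259

0.353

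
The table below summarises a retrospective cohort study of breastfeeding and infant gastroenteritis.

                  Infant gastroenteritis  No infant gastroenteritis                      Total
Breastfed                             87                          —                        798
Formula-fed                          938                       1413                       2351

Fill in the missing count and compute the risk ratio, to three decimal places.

0.273

The missing cell is in the exposed row: 798 − 87 = 711.
So a = 87, b = 711, c = 938, d = 1413.
RR = [a/(a+b)] / [c/(c+d)] = (87/798) / (938/2351) = 0.10902/0.39898 = 0.27325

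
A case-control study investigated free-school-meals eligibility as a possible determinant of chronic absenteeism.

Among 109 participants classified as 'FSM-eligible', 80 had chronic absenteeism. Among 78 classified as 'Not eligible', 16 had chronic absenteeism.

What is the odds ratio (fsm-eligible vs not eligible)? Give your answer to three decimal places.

10.690

From the description: a = 80, b = 29, c = 16, d = 62.
OR = (a·d)/(b·c) = (80 × 62) / (29 × 16) = 4960 / 464 = 10.68966
The odds of chronic absenteeism are about 10.69 times as high in the fsm-eligible group.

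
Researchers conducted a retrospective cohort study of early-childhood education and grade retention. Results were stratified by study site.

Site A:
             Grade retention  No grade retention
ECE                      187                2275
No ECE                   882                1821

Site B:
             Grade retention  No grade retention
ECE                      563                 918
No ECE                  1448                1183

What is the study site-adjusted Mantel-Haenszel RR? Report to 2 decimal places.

RR_MH = Σ(aᵢ·n₀ᵢ/nᵢ) / Σ(cᵢ·n₁ᵢ/nᵢ), with n₁ᵢ = aᵢ+bᵢ (exposed), n₀ᵢ = cᵢ+dᵢ (unexposed), nᵢ = n₁ᵢ+n₀ᵢ.
Stratum 1 (Site A): n₁ = 2462, n₀ = 2703, n = 5165; a·n₀/n = 187·2703/5165 = 97.8627; c·n₁/n = 882·2462/5165 = 420.4228
Stratum 2 (Site B): n₁ = 1481, n₀ = 2631, n = 4112; a·n₀/n = 563·2631/4112 = 360.2269; c·n₁/n = 1448·1481/4112 = 521.5195
RR_MH = (97.8627 + 360.2269) / (420.4228 + 521.5195) = 458.0896 / 941.9423 = 0.48632

0.49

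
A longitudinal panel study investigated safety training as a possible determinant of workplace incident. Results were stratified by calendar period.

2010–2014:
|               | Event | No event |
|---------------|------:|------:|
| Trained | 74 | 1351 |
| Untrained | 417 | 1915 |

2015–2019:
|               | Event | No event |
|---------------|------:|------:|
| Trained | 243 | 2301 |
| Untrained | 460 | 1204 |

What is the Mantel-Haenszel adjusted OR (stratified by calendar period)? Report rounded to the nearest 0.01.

0.27

OR_MH = Σ(aᵢdᵢ/nᵢ) / Σ(bᵢcᵢ/nᵢ), where nᵢ is the stratum total.
Stratum 1 (2010–2014): n = 3757; a·d/n = 74·1915/3757 = 37.7189; b·c/n = 1351·417/3757 = 149.9513
Stratum 2 (2015–2019): n = 4208; a·d/n = 243·1204/4208 = 69.5276; b·c/n = 2301·460/4208 = 251.5352
OR_MH = (37.7189 + 69.5276) / (149.9513 + 251.5352) = 107.2465 / 401.4865 = 0.26712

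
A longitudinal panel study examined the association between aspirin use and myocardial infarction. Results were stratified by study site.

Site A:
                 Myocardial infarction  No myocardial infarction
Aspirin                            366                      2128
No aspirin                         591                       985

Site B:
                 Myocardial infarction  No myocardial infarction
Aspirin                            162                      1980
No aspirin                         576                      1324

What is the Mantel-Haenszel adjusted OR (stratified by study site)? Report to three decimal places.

OR_MH = Σ(aᵢdᵢ/nᵢ) / Σ(bᵢcᵢ/nᵢ), where nᵢ is the stratum total.
Stratum 1 (Site A): n = 4070; a·d/n = 366·985/4070 = 88.5774; b·c/n = 2128·591/4070 = 309.0044
Stratum 2 (Site B): n = 4042; a·d/n = 162·1324/4042 = 53.0648; b·c/n = 1980·576/4042 = 282.1573
OR_MH = (88.5774 + 53.0648) / (309.0044 + 282.1573) = 141.6422 / 591.1618 = 0.23960

0.240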